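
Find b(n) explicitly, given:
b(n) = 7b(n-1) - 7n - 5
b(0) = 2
First-order linear with linear forcing.
Homogeneous solution: b_h(n) = A·(7)^n.
Try particular b_p(n) = pn + q. Substituting:
  pn + q = 7(p(n-1) + q) - 7n - 5.
Matching the n-coefficient: p = 7p - 7 ⇒ p = \frac{7}{6}.
Matching constants: q = -7p + 7q - 5 ⇒ q = \frac{79}{36}.
General: b(n) = A·(7)^n + \frac{7 n}{6} + \frac{79}{36}.
Apply b(0) = 2: A + \frac{79}{36} = 2 ⇒ A = - \frac{7}{36}.
So b(n) = - \frac{7 \cdot 7^{n}}{36} + \frac{7 n}{6} + \frac{79}{36}.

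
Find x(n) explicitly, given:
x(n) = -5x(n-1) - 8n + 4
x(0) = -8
First-order linear with linear forcing.
Homogeneous solution: x_h(n) = A·(-5)^n.
Try particular x_p(n) = pn + q. Substituting:
  pn + q = -5(p(n-1) + q) - 8n + 4.
Matching the n-coefficient: p = -5p - 8 ⇒ p = - \frac{4}{3}.
Matching constants: q = 5p - 5q + 4 ⇒ q = - \frac{4}{9}.
General: x(n) = A·(-5)^n - \frac{4 n}{3} - \frac{4}{9}.
Apply x(0) = -8: A - \frac{4}{9} = -8 ⇒ A = - \frac{68}{9}.
So x(n) = - \frac{68 \left(-5\right)^{n}}{9} - \frac{4 n}{3} - \frac{4}{9}.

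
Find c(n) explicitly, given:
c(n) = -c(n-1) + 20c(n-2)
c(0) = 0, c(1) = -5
Characteristic equation: x² + x - 20 = 0, which factors as (x - (4))(x - (-5)) = 0.
Roots r₁ = 4, r₂ = -5 (distinct).
General solution: c(n) = A·(4)^n + B·(-5)^n.
From c(0) = 0: A + B = 0.
From c(1) = -5: 4A - 5B = -5.
Solving: A = - \frac{5}{9}, B = \frac{5}{9}.
So c(n) = \frac{5 \left(-5\right)^{n}}{9} - \frac{5 \cdot 4^{n}}{9}.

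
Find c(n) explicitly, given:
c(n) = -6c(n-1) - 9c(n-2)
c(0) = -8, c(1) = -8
Characteristic equation: x² + 6x + 9 = 0, which is (x - (-3))².
Repeated root r = -3.
General solution: c(n) = (A + Bn)·(-3)^n.
From c(0) = -8: A = -8.
From c(1) = -8: (A + B)·(-3) = -8 ⇒ B = \frac{32}{3}.
So c(n) = \left(\frac{32 n}{3} - 8\right) \cdot (-3)^n.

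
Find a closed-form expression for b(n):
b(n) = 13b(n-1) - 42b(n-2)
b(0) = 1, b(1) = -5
Characteristic equation: x² - 13x + 42 = 0, which factors as (x - (6))(x - (7)) = 0.
Roots r₁ = 6, r₂ = 7 (distinct).
General solution: b(n) = A·(6)^n + B·(7)^n.
From b(0) = 1: A + B = 1.
From b(1) = -5: 6A + 7B = -5.
Solving: A = 12, B = -11.
So b(n) = 12 \cdot 6^{n} - 11 \cdot 7^{n}.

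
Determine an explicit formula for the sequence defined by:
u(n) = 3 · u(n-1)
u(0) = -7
Pure geometric recurrence with ratio 3.
By induction u(n) = u(0) · (3)^n = - 7 \cdot 3^{n}.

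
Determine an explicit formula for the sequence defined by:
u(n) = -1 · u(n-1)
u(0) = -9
Pure geometric recurrence with ratio -1.
By induction u(n) = u(0) · (-1)^n = - 9 \left(-1\right)^{n}.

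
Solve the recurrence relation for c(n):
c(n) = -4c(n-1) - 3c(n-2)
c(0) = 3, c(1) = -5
Characteristic equation: x² + 4x + 3 = 0, which factors as (x - (-3))(x - (-1)) = 0.
Roots r₁ = -3, r₂ = -1 (distinct).
General solution: c(n) = A·(-3)^n + B·(-1)^n.
From c(0) = 3: A + B = 3.
From c(1) = -5: -3A - B = -5.
Solving: A = 1, B = 2.
So c(n) = 2 \left(-1\right)^{n} + \left(-3\right)^{n}.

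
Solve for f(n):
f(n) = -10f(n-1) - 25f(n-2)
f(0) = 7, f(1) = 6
Characteristic equation: x² + 10x + 25 = 0, which is (x - (-5))².
Repeated root r = -5.
General solution: f(n) = (A + Bn)·(-5)^n.
From f(0) = 7: A = 7.
From f(1) = 6: (A + B)·(-5) = 6 ⇒ B = - \frac{41}{5}.
So f(n) = \left(7 - \frac{41 n}{5}\right) \cdot (-5)^n.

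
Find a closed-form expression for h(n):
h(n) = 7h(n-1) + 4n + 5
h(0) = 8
First-order linear with linear forcing.
Homogeneous solution: h_h(n) = A·(7)^n.
Try particular h_p(n) = pn + q. Substituting:
  pn + q = 7(p(n-1) + q) + 4n + 5.
Matching the n-coefficient: p = 7p + 4 ⇒ p = - \frac{2}{3}.
Matching constants: q = -7p + 7q + 5 ⇒ q = - \frac{29}{18}.
General: h(n) = A·(7)^n - \frac{2 n}{3} - \frac{29}{18}.
Apply h(0) = 8: A - \frac{29}{18} = 8 ⇒ A = \frac{173}{18}.
So h(n) = \frac{173 \cdot 7^{n}}{18} - \frac{2 n}{3} - \frac{29}{18}.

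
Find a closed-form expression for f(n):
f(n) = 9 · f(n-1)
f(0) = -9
Pure geometric recurrence with ratio 9.
By induction f(n) = f(0) · (9)^n = - 9 \cdot 9^{n}.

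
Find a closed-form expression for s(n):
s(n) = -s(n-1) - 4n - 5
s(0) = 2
First-order linear with linear forcing.
Homogeneous solution: s_h(n) = A·(-1)^n.
Try particular s_p(n) = pn + q. Substituting:
  pn + q = -(p(n-1) + q) - 4n - 5.
Matching the n-coefficient: p = -p - 4 ⇒ p = -2.
Matching constants: q = p - q - 5 ⇒ q = - \frac{7}{2}.
General: s(n) = A·(-1)^n - 2 n - \frac{7}{2}.
Apply s(0) = 2: A - \frac{7}{2} = 2 ⇒ A = \frac{11}{2}.
So s(n) = \frac{11 \left(-1\right)^{n}}{2} - 2 n - \frac{7}{2}.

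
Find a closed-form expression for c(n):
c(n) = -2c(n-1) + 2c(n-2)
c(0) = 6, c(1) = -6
Characteristic equation: x² + 2x - 2 = 0.
Discriminant Δ = (-2)² + 4·(2) = 12.
Roots r₁,₂ = (-2 ± √12)/2, so r₁ = -1 + \sqrt{3}, r₂ = - \sqrt{3} - 1.
General solution: c(n) = A·r₁^n + B·r₂^n.
From the initial conditions, A + B = 6 and r₁A + r₂B = -6.
Since r₁ - r₂ = √12: A = (-6 - (6)r₂)/√12 = 3, and B = 6 - A = 3.
So c(n) = \left(3\right)\left(-1 + \sqrt{3}\right)^n + \left(3\right)\left(- \sqrt{3} - 1\right)^n.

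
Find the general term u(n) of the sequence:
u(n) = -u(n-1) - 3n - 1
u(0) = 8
First-order linear with linear forcing.
Homogeneous solution: u_h(n) = A·(-1)^n.
Try particular u_p(n) = pn + q. Substituting:
  pn + q = -(p(n-1) + q) - 3n - 1.
Matching the n-coefficient: p = -p - 3 ⇒ p = - \frac{3}{2}.
Matching constants: q = p - q - 1 ⇒ q = - \frac{5}{4}.
General: u(n) = A·(-1)^n - \frac{3 n}{2} - \frac{5}{4}.
Apply u(0) = 8: A - \frac{5}{4} = 8 ⇒ A = \frac{37}{4}.
So u(n) = \frac{37 \left(-1\right)^{n}}{4} - \frac{3 n}{2} - \frac{5}{4}.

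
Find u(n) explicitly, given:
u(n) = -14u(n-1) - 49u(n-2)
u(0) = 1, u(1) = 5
Characteristic equation: x² + 14x + 49 = 0, which is (x - (-7))².
Repeated root r = -7.
General solution: u(n) = (A + Bn)·(-7)^n.
From u(0) = 1: A = 1.
From u(1) = 5: (A + B)·(-7) = 5 ⇒ B = - \frac{12}{7}.
So u(n) = \left(1 - \frac{12 n}{7}\right) \cdot (-7)^n.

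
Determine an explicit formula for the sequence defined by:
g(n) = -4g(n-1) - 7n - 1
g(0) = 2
First-order linear with linear forcing.
Homogeneous solution: g_h(n) = A·(-4)^n.
Try particular g_p(n) = pn + q. Substituting:
  pn + q = -4(p(n-1) + q) - 7n - 1.
Matching the n-coefficient: p = -4p - 7 ⇒ p = - \frac{7}{5}.
Matching constants: q = 4p - 4q - 1 ⇒ q = - \frac{33}{25}.
General: g(n) = A·(-4)^n - \frac{7 n}{5} - \frac{33}{25}.
Apply g(0) = 2: A - \frac{33}{25} = 2 ⇒ A = \frac{83}{25}.
So g(n) = \frac{83 \left(-4\right)^{n}}{25} - \frac{7 n}{5} - \frac{33}{25}.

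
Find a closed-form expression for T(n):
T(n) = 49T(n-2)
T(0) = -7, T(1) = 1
Characteristic equation: x² - 49 = 0, which factors as (x - (-7))(x - (7)) = 0.
Roots r₁ = -7, r₂ = 7 (distinct).
General solution: T(n) = A·(-7)^n + B·(7)^n.
From T(0) = -7: A + B = -7.
From T(1) = 1: -7A + 7B = 1.
Solving: A = - \frac{25}{7}, B = - \frac{24}{7}.
So T(n) = - \frac{25 \left(-7\right)^{n}}{7} - \frac{24 \cdot 7^{n}}{7}.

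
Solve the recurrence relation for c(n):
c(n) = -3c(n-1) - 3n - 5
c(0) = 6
First-order linear with linear forcing.
Homogeneous solution: c_h(n) = A·(-3)^n.
Try particular c_p(n) = pn + q. Substituting:
  pn + q = -3(p(n-1) + q) - 3n - 5.
Matching the n-coefficient: p = -3p - 3 ⇒ p = - \frac{3}{4}.
Matching constants: q = 3p - 3q - 5 ⇒ q = - \frac{29}{16}.
General: c(n) = A·(-3)^n - \frac{3 n}{4} - \frac{29}{16}.
Apply c(0) = 6: A - \frac{29}{16} = 6 ⇒ A = \frac{125}{16}.
So c(n) = \frac{125 \left(-3\right)^{n}}{16} - \frac{3 n}{4} - \frac{29}{16}.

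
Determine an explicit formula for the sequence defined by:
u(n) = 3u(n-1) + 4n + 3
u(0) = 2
First-order linear with linear forcing.
Homogeneous solution: u_h(n) = A·(3)^n.
Try particular u_p(n) = pn + q. Substituting:
  pn + q = 3(p(n-1) + q) + 4n + 3.
Matching the n-coefficient: p = 3p + 4 ⇒ p = -2.
Matching constants: q = -3p + 3q + 3 ⇒ q = - \frac{9}{2}.
General: u(n) = A·(3)^n - 2 n - \frac{9}{2}.
Apply u(0) = 2: A - \frac{9}{2} = 2 ⇒ A = \frac{13}{2}.
So u(n) = \frac{13 \cdot 3^{n}}{2} - 2 n - \frac{9}{2}.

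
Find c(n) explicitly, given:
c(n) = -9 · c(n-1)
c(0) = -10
Pure geometric recurrence with ratio -9.
By induction c(n) = c(0) · (-9)^n = - 10 \left(-9\right)^{n}.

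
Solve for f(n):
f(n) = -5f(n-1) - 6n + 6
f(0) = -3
First-order linear with linear forcing.
Homogeneous solution: f_h(n) = A·(-5)^n.
Try particular f_p(n) = pn + q. Substituting:
  pn + q = -5(p(n-1) + q) - 6n + 6.
Matching the n-coefficient: p = -5p - 6 ⇒ p = -1.
Matching constants: q = 5p - 5q + 6 ⇒ q = \frac{1}{6}.
General: f(n) = A·(-5)^n - n + \frac{1}{6}.
Apply f(0) = -3: A + \frac{1}{6} = -3 ⇒ A = - \frac{19}{6}.
So f(n) = - \frac{19 \left(-5\right)^{n}}{6} - n + \frac{1}{6}.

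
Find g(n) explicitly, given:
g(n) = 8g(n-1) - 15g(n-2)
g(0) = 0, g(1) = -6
Characteristic equation: x² - 8x + 15 = 0, which factors as (x - (3))(x - (5)) = 0.
Roots r₁ = 3, r₂ = 5 (distinct).
General solution: g(n) = A·(3)^n + B·(5)^n.
From g(0) = 0: A + B = 0.
From g(1) = -6: 3A + 5B = -6.
Solving: A = 3, B = -3.
So g(n) = 3 \cdot 3^{n} - 3 \cdot 5^{n}.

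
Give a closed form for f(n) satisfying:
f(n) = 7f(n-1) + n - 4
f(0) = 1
First-order linear with linear forcing.
Homogeneous solution: f_h(n) = A·(7)^n.
Try particular f_p(n) = pn + q. Substituting:
  pn + q = 7(p(n-1) + q) + n - 4.
Matching the n-coefficient: p = 7p + 1 ⇒ p = - \frac{1}{6}.
Matching constants: q = -7p + 7q - 4 ⇒ q = \frac{17}{36}.
General: f(n) = A·(7)^n - \frac{n}{6} + \frac{17}{36}.
Apply f(0) = 1: A + \frac{17}{36} = 1 ⇒ A = \frac{19}{36}.
So f(n) = \frac{19 \cdot 7^{n}}{36} - \frac{n}{6} + \frac{17}{36}.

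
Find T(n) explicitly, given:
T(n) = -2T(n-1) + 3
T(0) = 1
First-order linear non-homogeneous.
Homogeneous solution: T_h(n) = A·(-2)^n.
Try constant particular solution T_p = K: K = -2K + 3 ⇒ K = 1.
General: T(n) = A·(-2)^n + 1.
Apply T(0) = 1: A + 1 = 1 ⇒ A = 0.
So T(n) = 1.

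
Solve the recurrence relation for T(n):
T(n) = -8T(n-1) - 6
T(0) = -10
First-order linear non-homogeneous.
Homogeneous solution: T_h(n) = A·(-8)^n.
Try constant particular solution T_p = K: K = -8K - 6 ⇒ K = - \frac{2}{3}.
General: T(n) = A·(-8)^n - \frac{2}{3}.
Apply T(0) = -10: A - \frac{2}{3} = -10 ⇒ A = - \frac{28}{3}.
So T(n) = - \frac{28 \left(-8\right)^{n}}{3} - \frac{2}{3}.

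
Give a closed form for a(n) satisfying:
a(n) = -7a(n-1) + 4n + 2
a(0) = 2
First-order linear with linear forcing.
Homogeneous solution: a_h(n) = A·(-7)^n.
Try particular a_p(n) = pn + q. Substituting:
  pn + q = -7(p(n-1) + q) + 4n + 2.
Matching the n-coefficient: p = -7p + 4 ⇒ p = \frac{1}{2}.
Matching constants: q = 7p - 7q + 2 ⇒ q = \frac{11}{16}.
General: a(n) = A·(-7)^n + \frac{n}{2} + \frac{11}{16}.
Apply a(0) = 2: A + \frac{11}{16} = 2 ⇒ A = \frac{21}{16}.
So a(n) = \frac{21 \left(-7\right)^{n}}{16} + \frac{n}{2} + \frac{11}{16}.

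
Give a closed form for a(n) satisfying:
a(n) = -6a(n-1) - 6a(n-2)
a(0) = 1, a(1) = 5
Characteristic equation: x² + 6x + 6 = 0.
Discriminant Δ = (-6)² + 4·(-6) = 12.
Roots r₁,₂ = (-6 ± √12)/2, so r₁ = -3 + \sqrt{3}, r₂ = -3 - \sqrt{3}.
General solution: a(n) = A·r₁^n + B·r₂^n.
From the initial conditions, A + B = 1 and r₁A + r₂B = 5.
Since r₁ - r₂ = √12: A = (5 - (1)r₂)/√12 = \frac{1}{2} + \frac{4 \sqrt{3}}{3}, and B = 1 - A = \frac{1}{2} - \frac{4 \sqrt{3}}{3}.
So a(n) = \left(\frac{1}{2} + \frac{4 \sqrt{3}}{3}\right)\left(-3 + \sqrt{3}\right)^n + \left(\frac{1}{2} - \frac{4 \sqrt{3}}{3}\right)\left(-3 - \sqrt{3}\right)^n.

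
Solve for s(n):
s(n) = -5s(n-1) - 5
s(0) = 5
First-order linear non-homogeneous.
Homogeneous solution: s_h(n) = A·(-5)^n.
Try constant particular solution s_p = K: K = -5K - 5 ⇒ K = - \frac{5}{6}.
General: s(n) = A·(-5)^n - \frac{5}{6}.
Apply s(0) = 5: A - \frac{5}{6} = 5 ⇒ A = \frac{35}{6}.
So s(n) = \frac{35 \left(-5\right)^{n}}{6} - \frac{5}{6}.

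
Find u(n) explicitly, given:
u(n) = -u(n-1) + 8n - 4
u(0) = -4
First-order linear with linear forcing.
Homogeneous solution: u_h(n) = A·(-1)^n.
Try particular u_p(n) = pn + q. Substituting:
  pn + q = -(p(n-1) + q) + 8n - 4.
Matching the n-coefficient: p = -p + 8 ⇒ p = 4.
Matching constants: q = p - q - 4 ⇒ q = 0.
General: u(n) = A·(-1)^n + 4 n + 0.
Apply u(0) = -4: A + 0 = -4 ⇒ A = -4.
So u(n) = - 4 \left(-1\right)^{n} + 4 n.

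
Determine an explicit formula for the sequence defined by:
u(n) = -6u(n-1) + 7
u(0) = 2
First-order linear non-homogeneous.
Homogeneous solution: u_h(n) = A·(-6)^n.
Try constant particular solution u_p = K: K = -6K + 7 ⇒ K = 1.
General: u(n) = A·(-6)^n + 1.
Apply u(0) = 2: A + 1 = 2 ⇒ A = 1.
So u(n) = \left(-6\right)^{n} + 1.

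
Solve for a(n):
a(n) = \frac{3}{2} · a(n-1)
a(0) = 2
Pure geometric recurrence with ratio \frac{3}{2}.
By induction a(n) = a(0) · (\frac{3}{2})^n = 2 \left(\frac{3}{2}\right)^{n}.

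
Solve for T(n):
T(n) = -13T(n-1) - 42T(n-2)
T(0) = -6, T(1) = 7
Characteristic equation: x² + 13x + 42 = 0, which factors as (x - (-6))(x - (-7)) = 0.
Roots r₁ = -6, r₂ = -7 (distinct).
General solution: T(n) = A·(-6)^n + B·(-7)^n.
From T(0) = -6: A + B = -6.
From T(1) = 7: -6A - 7B = 7.
Solving: A = -35, B = 29.
So T(n) = - 35 \left(-6\right)^{n} + 29 \left(-7\right)^{n}.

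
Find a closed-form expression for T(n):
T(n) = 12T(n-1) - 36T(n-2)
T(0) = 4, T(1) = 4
Characteristic equation: x² - 12x + 36 = 0, which is (x - (6))².
Repeated root r = 6.
General solution: T(n) = (A + Bn)·(6)^n.
From T(0) = 4: A = 4.
From T(1) = 4: (A + B)·(6) = 4 ⇒ B = - \frac{10}{3}.
So T(n) = \left(4 - \frac{10 n}{3}\right) \cdot (6)^n.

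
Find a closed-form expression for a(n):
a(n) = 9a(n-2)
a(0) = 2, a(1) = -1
Characteristic equation: x² - 9 = 0, which factors as (x - (3))(x - (-3)) = 0.
Roots r₁ = 3, r₂ = -3 (distinct).
General solution: a(n) = A·(3)^n + B·(-3)^n.
From a(0) = 2: A + B = 2.
From a(1) = -1: 3A - 3B = -1.
Solving: A = \frac{5}{6}, B = \frac{7}{6}.
So a(n) = \frac{7 \left(-3\right)^{n}}{6} + \frac{5 \cdot 3^{n}}{6}.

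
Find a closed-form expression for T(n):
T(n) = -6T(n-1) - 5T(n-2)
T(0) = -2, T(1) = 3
Characteristic equation: x² + 6x + 5 = 0, which factors as (x - (-1))(x - (-5)) = 0.
Roots r₁ = -1, r₂ = -5 (distinct).
General solution: T(n) = A·(-1)^n + B·(-5)^n.
From T(0) = -2: A + B = -2.
From T(1) = 3: -A - 5B = 3.
Solving: A = - \frac{7}{4}, B = - \frac{1}{4}.
So T(n) = - \frac{7 \left(-1\right)^{n}}{4} - \frac{\left(-5\right)^{n}}{4}.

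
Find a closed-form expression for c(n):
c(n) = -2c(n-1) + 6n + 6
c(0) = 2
First-order linear with linear forcing.
Homogeneous solution: c_h(n) = A·(-2)^n.
Try particular c_p(n) = pn + q. Substituting:
  pn + q = -2(p(n-1) + q) + 6n + 6.
Matching the n-coefficient: p = -2p + 6 ⇒ p = 2.
Matching constants: q = 2p - 2q + 6 ⇒ q = \frac{10}{3}.
General: c(n) = A·(-2)^n + 2 n + \frac{10}{3}.
Apply c(0) = 2: A + \frac{10}{3} = 2 ⇒ A = - \frac{4}{3}.
So c(n) = - \frac{4 \left(-2\right)^{n}}{3} + 2 n + \frac{10}{3}.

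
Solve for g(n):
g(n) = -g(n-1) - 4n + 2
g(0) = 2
First-order linear with linear forcing.
Homogeneous solution: g_h(n) = A·(-1)^n.
Try particular g_p(n) = pn + q. Substituting:
  pn + q = -(p(n-1) + q) - 4n + 2.
Matching the n-coefficient: p = -p - 4 ⇒ p = -2.
Matching constants: q = p - q + 2 ⇒ q = 0.
General: g(n) = A·(-1)^n - 2 n + 0.
Apply g(0) = 2: A + 0 = 2 ⇒ A = 2.
So g(n) = 2 \left(-1\right)^{n} - 2 n.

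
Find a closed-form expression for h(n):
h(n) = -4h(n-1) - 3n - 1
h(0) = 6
First-order linear with linear forcing.
Homogeneous solution: h_h(n) = A·(-4)^n.
Try particular h_p(n) = pn + q. Substituting:
  pn + q = -4(p(n-1) + q) - 3n - 1.
Matching the n-coefficient: p = -4p - 3 ⇒ p = - \frac{3}{5}.
Matching constants: q = 4p - 4q - 1 ⇒ q = - \frac{17}{25}.
General: h(n) = A·(-4)^n - \frac{3 n}{5} - \frac{17}{25}.
Apply h(0) = 6: A - \frac{17}{25} = 6 ⇒ A = \frac{167}{25}.
So h(n) = \frac{167 \left(-4\right)^{n}}{25} - \frac{3 n}{5} - \frac{17}{25}.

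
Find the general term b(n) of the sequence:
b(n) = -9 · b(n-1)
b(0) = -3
Pure geometric recurrence with ratio -9.
By induction b(n) = b(0) · (-9)^n = - 3 \left(-9\right)^{n}.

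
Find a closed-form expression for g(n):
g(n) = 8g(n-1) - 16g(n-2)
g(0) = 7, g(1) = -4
Characteristic equation: x² - 8x + 16 = 0, which is (x - (4))².
Repeated root r = 4.
General solution: g(n) = (A + Bn)·(4)^n.
From g(0) = 7: A = 7.
From g(1) = -4: (A + B)·(4) = -4 ⇒ B = -8.
So g(n) = \left(7 - 8 n\right) \cdot (4)^n.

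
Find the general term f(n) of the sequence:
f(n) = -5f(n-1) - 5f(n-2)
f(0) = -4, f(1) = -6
Characteristic equation: x² + 5x + 5 = 0.
Discriminant Δ = (-5)² + 4·(-5) = 5.
Roots r₁,₂ = (-5 ± √5)/2, so r₁ = - \frac{5}{2} + \frac{\sqrt{5}}{2}, r₂ = - \frac{5}{2} - \frac{\sqrt{5}}{2}.
General solution: f(n) = A·r₁^n + B·r₂^n.
From the initial conditions, A + B = -4 and r₁A + r₂B = -6.
Since r₁ - r₂ = √5: A = (-6 - (-4)r₂)/√5 = - \frac{16 \sqrt{5}}{5} - 2, and B = -4 - A = -2 + \frac{16 \sqrt{5}}{5}.
So f(n) = \left(- \frac{16 \sqrt{5}}{5} - 2\right)\left(- \frac{5}{2} + \frac{\sqrt{5}}{2}\right)^n + \left(-2 + \frac{16 \sqrt{5}}{5}\right)\left(- \frac{5}{2} - \frac{\sqrt{5}}{2}\right)^n.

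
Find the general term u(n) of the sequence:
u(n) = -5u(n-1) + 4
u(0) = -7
First-order linear non-homogeneous.
Homogeneous solution: u_h(n) = A·(-5)^n.
Try constant particular solution u_p = K: K = -5K + 4 ⇒ K = \frac{2}{3}.
General: u(n) = A·(-5)^n + \frac{2}{3}.
Apply u(0) = -7: A + \frac{2}{3} = -7 ⇒ A = - \frac{23}{3}.
So u(n) = \frac{2}{3} - \frac{23 \left(-5\right)^{n}}{3}.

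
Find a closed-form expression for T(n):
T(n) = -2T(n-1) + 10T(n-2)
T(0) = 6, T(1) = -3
Characteristic equation: x² + 2x - 10 = 0.
Discriminant Δ = (-2)² + 4·(10) = 44.
Roots r₁,₂ = (-2 ± √44)/2, so r₁ = -1 + \sqrt{11}, r₂ = - \sqrt{11} - 1.
General solution: T(n) = A·r₁^n + B·r₂^n.
From the initial conditions, A + B = 6 and r₁A + r₂B = -3.
Since r₁ - r₂ = √44: A = (-3 - (6)r₂)/√44 = \frac{3 \sqrt{11}}{22} + 3, and B = 6 - A = 3 - \frac{3 \sqrt{11}}{22}.
So T(n) = \left(\frac{3 \sqrt{11}}{22} + 3\right)\left(-1 + \sqrt{11}\right)^n + \left(3 - \frac{3 \sqrt{11}}{22}\right)\left(- \sqrt{11} - 1\right)^n.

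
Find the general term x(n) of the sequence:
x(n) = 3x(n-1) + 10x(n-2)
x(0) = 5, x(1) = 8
Characteristic equation: x² - 3x - 10 = 0, which factors as (x - (-2))(x - (5)) = 0.
Roots r₁ = -2, r₂ = 5 (distinct).
General solution: x(n) = A·(-2)^n + B·(5)^n.
From x(0) = 5: A + B = 5.
From x(1) = 8: -2A + 5B = 8.
Solving: A = \frac{17}{7}, B = \frac{18}{7}.
So x(n) = \frac{17 \left(-2\right)^{n}}{7} + \frac{18 \cdot 5^{n}}{7}.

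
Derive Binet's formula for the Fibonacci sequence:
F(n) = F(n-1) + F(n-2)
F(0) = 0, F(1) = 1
This is the Fibonacci sequence.
Characteristic equation: x² - x - 1 = 0; roots r₁ = \frac{1}{2} + \frac{\sqrt{5}}{2}, r₂ = \frac{1}{2} - \frac{\sqrt{5}}{2}.
General: F(n) = A·r₁^n + B·r₂^n. Solving with F(0)=0, F(1)=1 gives A = \frac{\sqrt{5}}{5}, B = - \frac{\sqrt{5}}{5}.
So F(n) = \frac{2^{- n} \sqrt{5} \left(- \left(1 - \sqrt{5}\right)^{n} + \left(1 + \sqrt{5}\right)^{n}\right)}{5}.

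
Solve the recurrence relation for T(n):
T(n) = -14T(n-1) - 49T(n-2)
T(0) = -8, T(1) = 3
Characteristic equation: x² + 14x + 49 = 0, which is (x - (-7))².
Repeated root r = -7.
General solution: T(n) = (A + Bn)·(-7)^n.
From T(0) = -8: A = -8.
From T(1) = 3: (A + B)·(-7) = 3 ⇒ B = \frac{53}{7}.
So T(n) = \left(\frac{53 n}{7} - 8\right) \cdot (-7)^n.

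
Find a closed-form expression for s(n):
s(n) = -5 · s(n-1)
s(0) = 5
Pure geometric recurrence with ratio -5.
By induction s(n) = s(0) · (-5)^n = 5 \left(-5\right)^{n}.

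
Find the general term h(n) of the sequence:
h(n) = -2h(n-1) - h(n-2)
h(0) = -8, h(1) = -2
Characteristic equation: x² + 2x + 1 = 0, which is (x - (-1))².
Repeated root r = -1.
General solution: h(n) = (A + Bn)·(-1)^n.
From h(0) = -8: A = -8.
From h(1) = -2: (A + B)·(-1) = -2 ⇒ B = 10.
So h(n) = \left(10 n - 8\right) \cdot (-1)^n.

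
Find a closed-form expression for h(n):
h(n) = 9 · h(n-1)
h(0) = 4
Pure geometric recurrence with ratio 9.
By induction h(n) = h(0) · (9)^n = 4 \cdot 9^{n}.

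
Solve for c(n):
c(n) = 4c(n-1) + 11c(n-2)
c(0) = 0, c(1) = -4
Characteristic equation: x² - 4x - 11 = 0.
Discriminant Δ = (4)² + 4·(11) = 60.
Roots r₁,₂ = (4 ± √60)/2, so r₁ = 2 + \sqrt{15}, r₂ = 2 - \sqrt{15}.
General solution: c(n) = A·r₁^n + B·r₂^n.
From the initial conditions, A + B = 0 and r₁A + r₂B = -4.
Since r₁ - r₂ = √60: A = (-4 - (0)r₂)/√60 = - \frac{2 \sqrt{15}}{15}, and B = 0 - A = \frac{2 \sqrt{15}}{15}.
So c(n) = \left(- \frac{2 \sqrt{15}}{15}\right)\left(2 + \sqrt{15}\right)^n + \left(\frac{2 \sqrt{15}}{15}\right)\left(2 - \sqrt{15}\right)^n.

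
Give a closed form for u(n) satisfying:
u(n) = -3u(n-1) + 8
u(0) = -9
First-order linear non-homogeneous.
Homogeneous solution: u_h(n) = A·(-3)^n.
Try constant particular solution u_p = K: K = -3K + 8 ⇒ K = 2.
General: u(n) = A·(-3)^n + 2.
Apply u(0) = -9: A + 2 = -9 ⇒ A = -11.
So u(n) = 2 - 11 \left(-3\right)^{n}.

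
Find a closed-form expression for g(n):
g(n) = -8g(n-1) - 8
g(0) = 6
First-order linear non-homogeneous.
Homogeneous solution: g_h(n) = A·(-8)^n.
Try constant particular solution g_p = K: K = -8K - 8 ⇒ K = - \frac{8}{9}.
General: g(n) = A·(-8)^n - \frac{8}{9}.
Apply g(0) = 6: A - \frac{8}{9} = 6 ⇒ A = \frac{62}{9}.
So g(n) = \frac{62 \left(-8\right)^{n}}{9} - \frac{8}{9}.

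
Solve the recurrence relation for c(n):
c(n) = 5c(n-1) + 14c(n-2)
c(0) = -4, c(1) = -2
Characteristic equation: x² - 5x - 14 = 0, which factors as (x - (7))(x - (-2)) = 0.
Roots r₁ = 7, r₂ = -2 (distinct).
General solution: c(n) = A·(7)^n + B·(-2)^n.
From c(0) = -4: A + B = -4.
From c(1) = -2: 7A - 2B = -2.
Solving: A = - \frac{10}{9}, B = - \frac{26}{9}.
So c(n) = - \frac{26 \left(-2\right)^{n}}{9} - \frac{10 \cdot 7^{n}}{9}.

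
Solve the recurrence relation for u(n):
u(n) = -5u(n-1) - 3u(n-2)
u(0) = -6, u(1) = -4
Characteristic equation: x² + 5x + 3 = 0.
Discriminant Δ = (-5)² + 4·(-3) = 13.
Roots r₁,₂ = (-5 ± √13)/2, so r₁ = - \frac{5}{2} + \frac{\sqrt{13}}{2}, r₂ = - \frac{5}{2} - \frac{\sqrt{13}}{2}.
General solution: u(n) = A·r₁^n + B·r₂^n.
From the initial conditions, A + B = -6 and r₁A + r₂B = -4.
Since r₁ - r₂ = √13: A = (-4 - (-6)r₂)/√13 = - \frac{19 \sqrt{13}}{13} - 3, and B = -6 - A = -3 + \frac{19 \sqrt{13}}{13}.
So u(n) = \left(- \frac{19 \sqrt{13}}{13} - 3\right)\left(- \frac{5}{2} + \frac{\sqrt{13}}{2}\right)^n + \left(-3 + \frac{19 \sqrt{13}}{13}\right)\left(- \frac{5}{2} - \frac{\sqrt{13}}{2}\right)^n.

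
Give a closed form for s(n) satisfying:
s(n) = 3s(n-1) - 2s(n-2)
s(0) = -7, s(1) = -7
Characteristic equation: x² - 3x + 2 = 0, which factors as (x - (1))(x - (2)) = 0.
Roots r₁ = 1, r₂ = 2 (distinct).
General solution: s(n) = A·(1)^n + B·(2)^n.
From s(0) = -7: A + B = -7.
From s(1) = -7: A + 2B = -7.
Solving: A = -7, B = 0.
So s(n) = -7.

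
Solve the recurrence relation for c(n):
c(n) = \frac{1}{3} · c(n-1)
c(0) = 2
Pure geometric recurrence with ratio \frac{1}{3}.
By induction c(n) = c(0) · (\frac{1}{3})^n = 2 \cdot 3^{- n}.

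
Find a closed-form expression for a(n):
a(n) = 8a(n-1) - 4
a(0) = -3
First-order linear non-homogeneous.
Homogeneous solution: a_h(n) = A·(8)^n.
Try constant particular solution a_p = K: K = 8K - 4 ⇒ K = \frac{4}{7}.
General: a(n) = A·(8)^n + \frac{4}{7}.
Apply a(0) = -3: A + \frac{4}{7} = -3 ⇒ A = - \frac{25}{7}.
So a(n) = \frac{4}{7} - \frac{25 \cdot 8^{n}}{7}.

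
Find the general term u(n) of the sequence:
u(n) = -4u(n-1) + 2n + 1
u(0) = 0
First-order linear with linear forcing.
Homogeneous solution: u_h(n) = A·(-4)^n.
Try particular u_p(n) = pn + q. Substituting:
  pn + q = -4(p(n-1) + q) + 2n + 1.
Matching the n-coefficient: p = -4p + 2 ⇒ p = \frac{2}{5}.
Matching constants: q = 4p - 4q + 1 ⇒ q = \frac{13}{25}.
General: u(n) = A·(-4)^n + \frac{2 n}{5} + \frac{13}{25}.
Apply u(0) = 0: A + \frac{13}{25} = 0 ⇒ A = - \frac{13}{25}.
So u(n) = - \frac{13 \left(-4\right)^{n}}{25} + \frac{2 n}{5} + \frac{13}{25}.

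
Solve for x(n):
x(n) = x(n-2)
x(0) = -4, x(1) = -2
Characteristic equation: x² - 1 = 0, which factors as (x - (-1))(x - (1)) = 0.
Roots r₁ = -1, r₂ = 1 (distinct).
General solution: x(n) = A·(-1)^n + B·(1)^n.
From x(0) = -4: A + B = -4.
From x(1) = -2: -A + B = -2.
Solving: A = -1, B = -3.
So x(n) = - \left(-1\right)^{n} - 3.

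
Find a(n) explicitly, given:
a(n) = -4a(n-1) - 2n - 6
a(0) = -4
First-order linear with linear forcing.
Homogeneous solution: a_h(n) = A·(-4)^n.
Try particular a_p(n) = pn + q. Substituting:
  pn + q = -4(p(n-1) + q) - 2n - 6.
Matching the n-coefficient: p = -4p - 2 ⇒ p = - \frac{2}{5}.
Matching constants: q = 4p - 4q - 6 ⇒ q = - \frac{38}{25}.
General: a(n) = A·(-4)^n - \frac{2 n}{5} - \frac{38}{25}.
Apply a(0) = -4: A - \frac{38}{25} = -4 ⇒ A = - \frac{62}{25}.
So a(n) = - \frac{62 \left(-4\right)^{n}}{25} - \frac{2 n}{5} - \frac{38}{25}.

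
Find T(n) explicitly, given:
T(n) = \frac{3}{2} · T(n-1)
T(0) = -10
Pure geometric recurrence with ratio \frac{3}{2}.
By induction T(n) = T(0) · (\frac{3}{2})^n = - 10 \left(\frac{3}{2}\right)^{n}.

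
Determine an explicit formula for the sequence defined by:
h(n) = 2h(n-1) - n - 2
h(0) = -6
First-order linear with linear forcing.
Homogeneous solution: h_h(n) = A·(2)^n.
Try particular h_p(n) = pn + q. Substituting:
  pn + q = 2(p(n-1) + q) - n - 2.
Matching the n-coefficient: p = 2p - 1 ⇒ p = 1.
Matching constants: q = -2p + 2q - 2 ⇒ q = 4.
General: h(n) = A·(2)^n + n + 4.
Apply h(0) = -6: A + 4 = -6 ⇒ A = -10.
So h(n) = - 10 \cdot 2^{n} + n + 4.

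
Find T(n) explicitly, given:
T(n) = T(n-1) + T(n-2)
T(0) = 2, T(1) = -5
Characteristic equation: x² - x - 1 = 0.
Discriminant Δ = (1)² + 4·(1) = 5.
Roots r₁,₂ = (1 ± √5)/2, so r₁ = \frac{1}{2} + \frac{\sqrt{5}}{2}, r₂ = \frac{1}{2} - \frac{\sqrt{5}}{2}.
General solution: T(n) = A·r₁^n + B·r₂^n.
From the initial conditions, A + B = 2 and r₁A + r₂B = -5.
Since r₁ - r₂ = √5: A = (-5 - (2)r₂)/√5 = 1 - \frac{6 \sqrt{5}}{5}, and B = 2 - A = 1 + \frac{6 \sqrt{5}}{5}.
So T(n) = \left(1 - \frac{6 \sqrt{5}}{5}\right)\left(\frac{1}{2} + \frac{\sqrt{5}}{2}\right)^n + \left(1 + \frac{6 \sqrt{5}}{5}\right)\left(\frac{1}{2} - \frac{\sqrt{5}}{2}\right)^n.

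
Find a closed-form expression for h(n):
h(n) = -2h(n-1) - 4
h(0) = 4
First-order linear non-homogeneous.
Homogeneous solution: h_h(n) = A·(-2)^n.
Try constant particular solution h_p = K: K = -2K - 4 ⇒ K = - \frac{4}{3}.
General: h(n) = A·(-2)^n - \frac{4}{3}.
Apply h(0) = 4: A - \frac{4}{3} = 4 ⇒ A = \frac{16}{3}.
So h(n) = \frac{16 \left(-2\right)^{n}}{3} - \frac{4}{3}.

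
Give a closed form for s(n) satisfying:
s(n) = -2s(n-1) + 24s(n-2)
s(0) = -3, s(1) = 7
Characteristic equation: x² + 2x - 24 = 0, which factors as (x - (-6))(x - (4)) = 0.
Roots r₁ = -6, r₂ = 4 (distinct).
General solution: s(n) = A·(-6)^n + B·(4)^n.
From s(0) = -3: A + B = -3.
From s(1) = 7: -6A + 4B = 7.
Solving: A = - \frac{19}{10}, B = - \frac{11}{10}.
So s(n) = - \frac{19 \left(-6\right)^{n}}{10} - \frac{11 \cdot 4^{n}}{10}.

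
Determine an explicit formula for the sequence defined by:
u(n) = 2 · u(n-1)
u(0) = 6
Pure geometric recurrence with ratio 2.
By induction u(n) = u(0) · (2)^n = 6 \cdot 2^{n}.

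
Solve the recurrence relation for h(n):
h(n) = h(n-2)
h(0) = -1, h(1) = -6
Characteristic equation: x² - 1 = 0, which factors as (x - (-1))(x - (1)) = 0.
Roots r₁ = -1, r₂ = 1 (distinct).
General solution: h(n) = A·(-1)^n + B·(1)^n.
From h(0) = -1: A + B = -1.
From h(1) = -6: -A + B = -6.
Solving: A = \frac{5}{2}, B = - \frac{7}{2}.
So h(n) = \frac{5 \left(-1\right)^{n}}{2} - \frac{7}{2}.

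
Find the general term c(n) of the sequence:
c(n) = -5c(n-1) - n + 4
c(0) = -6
First-order linear with linear forcing.
Homogeneous solution: c_h(n) = A·(-5)^n.
Try particular c_p(n) = pn + q. Substituting:
  pn + q = -5(p(n-1) + q) - n + 4.
Matching the n-coefficient: p = -5p - 1 ⇒ p = - \frac{1}{6}.
Matching constants: q = 5p - 5q + 4 ⇒ q = \frac{19}{36}.
General: c(n) = A·(-5)^n - \frac{n}{6} + \frac{19}{36}.
Apply c(0) = -6: A + \frac{19}{36} = -6 ⇒ A = - \frac{235}{36}.
So c(n) = - \frac{235 \left(-5\right)^{n}}{36} - \frac{n}{6} + \frac{19}{36}.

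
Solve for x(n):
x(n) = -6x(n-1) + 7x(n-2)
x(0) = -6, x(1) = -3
Characteristic equation: x² + 6x - 7 = 0, which factors as (x - (1))(x - (-7)) = 0.
Roots r₁ = 1, r₂ = -7 (distinct).
General solution: x(n) = A·(1)^n + B·(-7)^n.
From x(0) = -6: A + B = -6.
From x(1) = -3: A - 7B = -3.
Solving: A = - \frac{45}{8}, B = - \frac{3}{8}.
So x(n) = - \frac{3 \left(-7\right)^{n}}{8} - \frac{45}{8}.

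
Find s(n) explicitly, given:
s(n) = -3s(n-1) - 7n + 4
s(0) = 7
First-order linear with linear forcing.
Homogeneous solution: s_h(n) = A·(-3)^n.
Try particular s_p(n) = pn + q. Substituting:
  pn + q = -3(p(n-1) + q) - 7n + 4.
Matching the n-coefficient: p = -3p - 7 ⇒ p = - \frac{7}{4}.
Matching constants: q = 3p - 3q + 4 ⇒ q = - \frac{5}{16}.
General: s(n) = A·(-3)^n - \frac{7 n}{4} - \frac{5}{16}.
Apply s(0) = 7: A - \frac{5}{16} = 7 ⇒ A = \frac{117}{16}.
So s(n) = \frac{117 \left(-3\right)^{n}}{16} - \frac{7 n}{4} - \frac{5}{16}.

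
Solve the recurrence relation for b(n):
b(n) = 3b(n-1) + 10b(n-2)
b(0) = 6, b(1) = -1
Characteristic equation: x² - 3x - 10 = 0, which factors as (x - (5))(x - (-2)) = 0.
Roots r₁ = 5, r₂ = -2 (distinct).
General solution: b(n) = A·(5)^n + B·(-2)^n.
From b(0) = 6: A + B = 6.
From b(1) = -1: 5A - 2B = -1.
Solving: A = \frac{11}{7}, B = \frac{31}{7}.
So b(n) = \frac{31 \left(-2\right)^{n}}{7} + \frac{11 \cdot 5^{n}}{7}.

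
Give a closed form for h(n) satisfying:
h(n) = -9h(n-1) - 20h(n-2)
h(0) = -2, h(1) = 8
Characteristic equation: x² + 9x + 20 = 0, which factors as (x - (-5))(x - (-4)) = 0.
Roots r₁ = -5, r₂ = -4 (distinct).
General solution: h(n) = A·(-5)^n + B·(-4)^n.
From h(0) = -2: A + B = -2.
From h(1) = 8: -5A - 4B = 8.
Solving: A = 0, B = -2.
So h(n) = - 2 \left(-4\right)^{n}.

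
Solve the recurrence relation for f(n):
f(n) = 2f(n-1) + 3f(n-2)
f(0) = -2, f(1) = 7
Characteristic equation: x² - 2x - 3 = 0, which factors as (x - (-1))(x - (3)) = 0.
Roots r₁ = -1, r₂ = 3 (distinct).
General solution: f(n) = A·(-1)^n + B·(3)^n.
From f(0) = -2: A + B = -2.
From f(1) = 7: -A + 3B = 7.
Solving: A = - \frac{13}{4}, B = \frac{5}{4}.
So f(n) = - \frac{13 \left(-1\right)^{n}}{4} + \frac{5 \cdot 3^{n}}{4}.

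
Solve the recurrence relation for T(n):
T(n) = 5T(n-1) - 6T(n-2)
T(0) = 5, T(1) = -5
Characteristic equation: x² - 5x + 6 = 0, which factors as (x - (3))(x - (2)) = 0.
Roots r₁ = 3, r₂ = 2 (distinct).
General solution: T(n) = A·(3)^n + B·(2)^n.
From T(0) = 5: A + B = 5.
From T(1) = -5: 3A + 2B = -5.
Solving: A = -15, B = 20.
So T(n) = 20 \cdot 2^{n} - 15 \cdot 3^{n}.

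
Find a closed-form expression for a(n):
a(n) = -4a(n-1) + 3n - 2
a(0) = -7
First-order linear with linear forcing.
Homogeneous solution: a_h(n) = A·(-4)^n.
Try particular a_p(n) = pn + q. Substituting:
  pn + q = -4(p(n-1) + q) + 3n - 2.
Matching the n-coefficient: p = -4p + 3 ⇒ p = \frac{3}{5}.
Matching constants: q = 4p - 4q - 2 ⇒ q = \frac{2}{25}.
General: a(n) = A·(-4)^n + \frac{3 n}{5} + \frac{2}{25}.
Apply a(0) = -7: A + \frac{2}{25} = -7 ⇒ A = - \frac{177}{25}.
So a(n) = - \frac{177 \left(-4\right)^{n}}{25} + \frac{3 n}{5} + \frac{2}{25}.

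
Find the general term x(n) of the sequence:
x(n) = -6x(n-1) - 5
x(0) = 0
First-order linear non-homogeneous.
Homogeneous solution: x_h(n) = A·(-6)^n.
Try constant particular solution x_p = K: K = -6K - 5 ⇒ K = - \frac{5}{7}.
General: x(n) = A·(-6)^n - \frac{5}{7}.
Apply x(0) = 0: A - \frac{5}{7} = 0 ⇒ A = \frac{5}{7}.
So x(n) = \frac{5 \left(-6\right)^{n}}{7} - \frac{5}{7}.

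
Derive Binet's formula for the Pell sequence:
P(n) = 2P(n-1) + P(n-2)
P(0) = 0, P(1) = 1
This is the Pell sequence.
Characteristic equation: x² - 2x - 1 = 0; roots r₁ = 1 + \sqrt{2}, r₂ = 1 - \sqrt{2}.
General: P(n) = A·r₁^n + B·r₂^n. Solving with P(0)=0, P(1)=1 gives A = \frac{\sqrt{2}}{4}, B = - \frac{\sqrt{2}}{4}.
So P(n) = \frac{\sqrt{2} \left(- \left(1 - \sqrt{2}\right)^{n} + \left(1 + \sqrt{2}\right)^{n}\right)}{4}.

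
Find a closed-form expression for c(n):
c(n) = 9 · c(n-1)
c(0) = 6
Pure geometric recurrence with ratio 9.
By induction c(n) = c(0) · (9)^n = 6 \cdot 9^{n}.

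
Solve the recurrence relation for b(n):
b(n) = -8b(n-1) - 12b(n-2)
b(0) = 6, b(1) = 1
Characteristic equation: x² + 8x + 12 = 0, which factors as (x - (-2))(x - (-6)) = 0.
Roots r₁ = -2, r₂ = -6 (distinct).
General solution: b(n) = A·(-2)^n + B·(-6)^n.
From b(0) = 6: A + B = 6.
From b(1) = 1: -2A - 6B = 1.
Solving: A = \frac{37}{4}, B = - \frac{13}{4}.
So b(n) = \frac{37 \left(-2\right)^{n}}{4} - \frac{13 \left(-6\right)^{n}}{4}.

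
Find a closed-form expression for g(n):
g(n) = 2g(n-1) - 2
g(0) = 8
First-order linear non-homogeneous.
Homogeneous solution: g_h(n) = A·(2)^n.
Try constant particular solution g_p = K: K = 2K - 2 ⇒ K = 2.
General: g(n) = A·(2)^n + 2.
Apply g(0) = 8: A + 2 = 8 ⇒ A = 6.
So g(n) = 6 \cdot 2^{n} + 2.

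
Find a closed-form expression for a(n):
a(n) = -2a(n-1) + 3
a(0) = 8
First-order linear non-homogeneous.
Homogeneous solution: a_h(n) = A·(-2)^n.
Try constant particular solution a_p = K: K = -2K + 3 ⇒ K = 1.
General: a(n) = A·(-2)^n + 1.
Apply a(0) = 8: A + 1 = 8 ⇒ A = 7.
So a(n) = 7 \left(-2\right)^{n} + 1.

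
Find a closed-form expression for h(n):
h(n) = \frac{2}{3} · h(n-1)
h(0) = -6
Pure geometric recurrence with ratio \frac{2}{3}.
By induction h(n) = h(0) · (\frac{2}{3})^n = - 6 \left(\frac{2}{3}\right)^{n}.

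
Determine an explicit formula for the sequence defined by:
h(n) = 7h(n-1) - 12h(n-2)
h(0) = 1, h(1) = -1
Characteristic equation: x² - 7x + 12 = 0, which factors as (x - (4))(x - (3)) = 0.
Roots r₁ = 4, r₂ = 3 (distinct).
General solution: h(n) = A·(4)^n + B·(3)^n.
From h(0) = 1: A + B = 1.
From h(1) = -1: 4A + 3B = -1.
Solving: A = -4, B = 5.
So h(n) = 5 \cdot 3^{n} - 4 \cdot 4^{n}.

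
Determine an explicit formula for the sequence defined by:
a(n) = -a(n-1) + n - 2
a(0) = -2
First-order linear with linear forcing.
Homogeneous solution: a_h(n) = A·(-1)^n.
Try particular a_p(n) = pn + q. Substituting:
  pn + q = -(p(n-1) + q) + n - 2.
Matching the n-coefficient: p = -p + 1 ⇒ p = \frac{1}{2}.
Matching constants: q = p - q - 2 ⇒ q = - \frac{3}{4}.
General: a(n) = A·(-1)^n + \frac{n}{2} - \frac{3}{4}.
Apply a(0) = -2: A - \frac{3}{4} = -2 ⇒ A = - \frac{5}{4}.
So a(n) = - \frac{5 \left(-1\right)^{n}}{4} + \frac{n}{2} - \frac{3}{4}.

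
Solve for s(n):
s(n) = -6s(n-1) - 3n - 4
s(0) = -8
First-order linear with linear forcing.
Homogeneous solution: s_h(n) = A·(-6)^n.
Try particular s_p(n) = pn + q. Substituting:
  pn + q = -6(p(n-1) + q) - 3n - 4.
Matching the n-coefficient: p = -6p - 3 ⇒ p = - \frac{3}{7}.
Matching constants: q = 6p - 6q - 4 ⇒ q = - \frac{46}{49}.
General: s(n) = A·(-6)^n - \frac{3 n}{7} - \frac{46}{49}.
Apply s(0) = -8: A - \frac{46}{49} = -8 ⇒ A = - \frac{346}{49}.
So s(n) = - \frac{346 \left(-6\right)^{n}}{49} - \frac{3 n}{7} - \frac{46}{49}.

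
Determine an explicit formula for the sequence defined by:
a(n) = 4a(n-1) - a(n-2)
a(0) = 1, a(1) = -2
Characteristic equation: x² - 4x + 1 = 0.
Discriminant Δ = (4)² + 4·(-1) = 12.
Roots r₁,₂ = (4 ± √12)/2, so r₁ = \sqrt{3} + 2, r₂ = 2 - \sqrt{3}.
General solution: a(n) = A·r₁^n + B·r₂^n.
From the initial conditions, A + B = 1 and r₁A + r₂B = -2.
Since r₁ - r₂ = √12: A = (-2 - (1)r₂)/√12 = \frac{1}{2} - \frac{2 \sqrt{3}}{3}, and B = 1 - A = \frac{1}{2} + \frac{2 \sqrt{3}}{3}.
So a(n) = \left(\frac{1}{2} - \frac{2 \sqrt{3}}{3}\right)\left(\sqrt{3} + 2\right)^n + \left(\frac{1}{2} + \frac{2 \sqrt{3}}{3}\right)\left(2 - \sqrt{3}\right)^n.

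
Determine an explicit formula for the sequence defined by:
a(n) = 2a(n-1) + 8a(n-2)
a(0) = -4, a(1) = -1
Characteristic equation: x² - 2x - 8 = 0, which factors as (x - (4))(x - (-2)) = 0.
Roots r₁ = 4, r₂ = -2 (distinct).
General solution: a(n) = A·(4)^n + B·(-2)^n.
From a(0) = -4: A + B = -4.
From a(1) = -1: 4A - 2B = -1.
Solving: A = - \frac{3}{2}, B = - \frac{5}{2}.
So a(n) = - \frac{5 \left(-2\right)^{n}}{2} - \frac{3 \cdot 4^{n}}{2}.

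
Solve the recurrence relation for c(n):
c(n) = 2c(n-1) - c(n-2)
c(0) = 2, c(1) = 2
Characteristic equation: x² - 2x + 1 = 0, which is (x - (1))².
Repeated root r = 1.
General solution: c(n) = (A + Bn)·(1)^n.
From c(0) = 2: A = 2.
From c(1) = 2: (A + B)·(1) = 2 ⇒ B = 0.
So c(n) = \left(2\right) \cdot (1)^n.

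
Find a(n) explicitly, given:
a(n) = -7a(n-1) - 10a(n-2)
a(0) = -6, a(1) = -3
Characteristic equation: x² + 7x + 10 = 0, which factors as (x - (-2))(x - (-5)) = 0.
Roots r₁ = -2, r₂ = -5 (distinct).
General solution: a(n) = A·(-2)^n + B·(-5)^n.
From a(0) = -6: A + B = -6.
From a(1) = -3: -2A - 5B = -3.
Solving: A = -11, B = 5.
So a(n) = - 11 \left(-2\right)^{n} + 5 \left(-5\right)^{n}.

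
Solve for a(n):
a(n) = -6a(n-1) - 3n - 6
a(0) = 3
First-order linear with linear forcing.
Homogeneous solution: a_h(n) = A·(-6)^n.
Try particular a_p(n) = pn + q. Substituting:
  pn + q = -6(p(n-1) + q) - 3n - 6.
Matching the n-coefficient: p = -6p - 3 ⇒ p = - \frac{3}{7}.
Matching constants: q = 6p - 6q - 6 ⇒ q = - \frac{60}{49}.
General: a(n) = A·(-6)^n - \frac{3 n}{7} - \frac{60}{49}.
Apply a(0) = 3: A - \frac{60}{49} = 3 ⇒ A = \frac{207}{49}.
So a(n) = \frac{207 \left(-6\right)^{n}}{49} - \frac{3 n}{7} - \frac{60}{49}.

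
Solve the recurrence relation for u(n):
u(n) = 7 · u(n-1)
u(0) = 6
Pure geometric recurrence with ratio 7.
By induction u(n) = u(0) · (7)^n = 6 \cdot 7^{n}.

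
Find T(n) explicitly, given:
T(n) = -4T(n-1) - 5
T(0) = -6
First-order linear non-homogeneous.
Homogeneous solution: T_h(n) = A·(-4)^n.
Try constant particular solution T_p = K: K = -4K - 5 ⇒ K = -1.
General: T(n) = A·(-4)^n - 1.
Apply T(0) = -6: A - 1 = -6 ⇒ A = -5.
So T(n) = - 5 \left(-4\right)^{n} - 1.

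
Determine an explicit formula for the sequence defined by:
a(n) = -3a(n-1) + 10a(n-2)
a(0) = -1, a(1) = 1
Characteristic equation: x² + 3x - 10 = 0, which factors as (x - (2))(x - (-5)) = 0.
Roots r₁ = 2, r₂ = -5 (distinct).
General solution: a(n) = A·(2)^n + B·(-5)^n.
From a(0) = -1: A + B = -1.
From a(1) = 1: 2A - 5B = 1.
Solving: A = - \frac{4}{7}, B = - \frac{3}{7}.
So a(n) = - \frac{3 \left(-5\right)^{n}}{7} - \frac{4 \cdot 2^{n}}{7}.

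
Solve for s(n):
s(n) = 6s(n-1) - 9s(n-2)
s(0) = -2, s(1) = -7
Characteristic equation: x² - 6x + 9 = 0, which is (x - (3))².
Repeated root r = 3.
General solution: s(n) = (A + Bn)·(3)^n.
From s(0) = -2: A = -2.
From s(1) = -7: (A + B)·(3) = -7 ⇒ B = - \frac{1}{3}.
So s(n) = \left(- \frac{n}{3} - 2\right) \cdot (3)^n.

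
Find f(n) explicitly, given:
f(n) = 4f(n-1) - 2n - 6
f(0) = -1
First-order linear with linear forcing.
Homogeneous solution: f_h(n) = A·(4)^n.
Try particular f_p(n) = pn + q. Substituting:
  pn + q = 4(p(n-1) + q) - 2n - 6.
Matching the n-coefficient: p = 4p - 2 ⇒ p = \frac{2}{3}.
Matching constants: q = -4p + 4q - 6 ⇒ q = \frac{26}{9}.
General: f(n) = A·(4)^n + \frac{2 n}{3} + \frac{26}{9}.
Apply f(0) = -1: A + \frac{26}{9} = -1 ⇒ A = - \frac{35}{9}.
So f(n) = - \frac{35 \cdot 4^{n}}{9} + \frac{2 n}{3} + \frac{26}{9}.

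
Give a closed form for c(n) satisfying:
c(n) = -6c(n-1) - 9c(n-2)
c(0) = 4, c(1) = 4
Characteristic equation: x² + 6x + 9 = 0, which is (x - (-3))².
Repeated root r = -3.
General solution: c(n) = (A + Bn)·(-3)^n.
From c(0) = 4: A = 4.
From c(1) = 4: (A + B)·(-3) = 4 ⇒ B = - \frac{16}{3}.
So c(n) = \left(4 - \frac{16 n}{3}\right) \cdot (-3)^n.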